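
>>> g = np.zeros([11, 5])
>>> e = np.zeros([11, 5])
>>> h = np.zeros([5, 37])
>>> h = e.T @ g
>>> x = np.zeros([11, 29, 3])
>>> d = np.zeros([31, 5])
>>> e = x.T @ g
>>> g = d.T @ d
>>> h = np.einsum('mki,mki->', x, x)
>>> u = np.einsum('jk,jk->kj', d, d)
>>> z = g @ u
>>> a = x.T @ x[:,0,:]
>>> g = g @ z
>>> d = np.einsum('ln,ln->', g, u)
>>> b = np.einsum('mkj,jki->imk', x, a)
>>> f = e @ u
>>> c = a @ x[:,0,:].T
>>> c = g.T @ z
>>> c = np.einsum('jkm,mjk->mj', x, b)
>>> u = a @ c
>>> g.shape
(5, 31)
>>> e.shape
(3, 29, 5)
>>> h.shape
()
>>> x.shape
(11, 29, 3)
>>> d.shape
()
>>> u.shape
(3, 29, 11)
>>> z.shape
(5, 31)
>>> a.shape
(3, 29, 3)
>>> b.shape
(3, 11, 29)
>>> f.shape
(3, 29, 31)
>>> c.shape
(3, 11)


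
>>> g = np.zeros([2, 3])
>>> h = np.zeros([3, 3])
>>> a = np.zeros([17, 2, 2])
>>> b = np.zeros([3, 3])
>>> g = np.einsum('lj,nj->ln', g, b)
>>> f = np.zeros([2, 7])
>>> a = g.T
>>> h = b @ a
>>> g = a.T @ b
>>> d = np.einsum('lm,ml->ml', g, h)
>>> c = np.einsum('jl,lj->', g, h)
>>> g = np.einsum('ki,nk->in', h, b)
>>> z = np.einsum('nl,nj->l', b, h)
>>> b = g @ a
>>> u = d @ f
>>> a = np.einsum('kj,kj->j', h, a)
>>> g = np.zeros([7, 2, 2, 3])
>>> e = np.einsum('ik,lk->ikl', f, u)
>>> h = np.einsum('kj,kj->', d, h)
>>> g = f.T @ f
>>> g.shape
(7, 7)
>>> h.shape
()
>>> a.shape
(2,)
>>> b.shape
(2, 2)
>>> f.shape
(2, 7)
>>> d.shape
(3, 2)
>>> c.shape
()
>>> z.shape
(3,)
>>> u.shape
(3, 7)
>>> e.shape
(2, 7, 3)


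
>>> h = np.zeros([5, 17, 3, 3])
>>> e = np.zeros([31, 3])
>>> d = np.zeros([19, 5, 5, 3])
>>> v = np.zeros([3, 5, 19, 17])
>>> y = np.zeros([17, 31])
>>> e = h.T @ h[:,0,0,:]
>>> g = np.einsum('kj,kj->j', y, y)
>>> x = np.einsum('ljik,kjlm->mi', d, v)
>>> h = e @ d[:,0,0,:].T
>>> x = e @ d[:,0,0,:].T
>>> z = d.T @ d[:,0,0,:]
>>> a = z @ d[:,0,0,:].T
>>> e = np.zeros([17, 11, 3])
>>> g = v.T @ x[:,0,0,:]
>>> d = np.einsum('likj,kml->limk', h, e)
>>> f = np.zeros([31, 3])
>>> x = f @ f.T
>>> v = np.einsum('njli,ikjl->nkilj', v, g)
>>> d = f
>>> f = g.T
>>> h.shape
(3, 3, 17, 19)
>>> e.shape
(17, 11, 3)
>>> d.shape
(31, 3)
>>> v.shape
(3, 19, 17, 19, 5)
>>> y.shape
(17, 31)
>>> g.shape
(17, 19, 5, 19)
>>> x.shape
(31, 31)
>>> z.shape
(3, 5, 5, 3)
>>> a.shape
(3, 5, 5, 19)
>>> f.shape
(19, 5, 19, 17)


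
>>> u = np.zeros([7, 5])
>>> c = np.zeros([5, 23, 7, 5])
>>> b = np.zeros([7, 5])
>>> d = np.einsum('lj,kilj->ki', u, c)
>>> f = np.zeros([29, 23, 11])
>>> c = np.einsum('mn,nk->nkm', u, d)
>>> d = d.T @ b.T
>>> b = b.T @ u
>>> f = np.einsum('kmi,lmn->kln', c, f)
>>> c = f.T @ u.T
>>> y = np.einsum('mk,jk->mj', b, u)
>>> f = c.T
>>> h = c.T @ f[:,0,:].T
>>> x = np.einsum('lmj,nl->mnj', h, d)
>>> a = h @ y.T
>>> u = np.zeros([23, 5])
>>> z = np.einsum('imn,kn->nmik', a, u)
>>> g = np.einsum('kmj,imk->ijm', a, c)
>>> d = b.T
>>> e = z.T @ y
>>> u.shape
(23, 5)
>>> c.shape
(11, 29, 7)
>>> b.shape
(5, 5)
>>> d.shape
(5, 5)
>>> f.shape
(7, 29, 11)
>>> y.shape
(5, 7)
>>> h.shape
(7, 29, 7)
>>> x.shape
(29, 23, 7)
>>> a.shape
(7, 29, 5)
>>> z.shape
(5, 29, 7, 23)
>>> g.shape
(11, 5, 29)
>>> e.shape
(23, 7, 29, 7)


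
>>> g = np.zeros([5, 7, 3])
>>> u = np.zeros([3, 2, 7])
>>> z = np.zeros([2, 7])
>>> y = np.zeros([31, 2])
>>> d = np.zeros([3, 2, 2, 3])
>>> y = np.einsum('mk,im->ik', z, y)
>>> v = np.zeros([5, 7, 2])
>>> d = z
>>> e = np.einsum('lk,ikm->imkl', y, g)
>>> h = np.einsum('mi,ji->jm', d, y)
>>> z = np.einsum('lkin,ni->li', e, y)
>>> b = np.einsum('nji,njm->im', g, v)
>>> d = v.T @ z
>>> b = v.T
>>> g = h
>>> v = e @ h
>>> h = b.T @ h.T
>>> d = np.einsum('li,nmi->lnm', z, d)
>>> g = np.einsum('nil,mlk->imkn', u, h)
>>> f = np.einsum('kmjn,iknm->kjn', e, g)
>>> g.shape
(2, 5, 31, 3)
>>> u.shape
(3, 2, 7)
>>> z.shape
(5, 7)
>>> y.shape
(31, 7)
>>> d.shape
(5, 2, 7)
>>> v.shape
(5, 3, 7, 2)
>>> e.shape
(5, 3, 7, 31)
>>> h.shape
(5, 7, 31)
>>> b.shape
(2, 7, 5)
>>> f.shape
(5, 7, 31)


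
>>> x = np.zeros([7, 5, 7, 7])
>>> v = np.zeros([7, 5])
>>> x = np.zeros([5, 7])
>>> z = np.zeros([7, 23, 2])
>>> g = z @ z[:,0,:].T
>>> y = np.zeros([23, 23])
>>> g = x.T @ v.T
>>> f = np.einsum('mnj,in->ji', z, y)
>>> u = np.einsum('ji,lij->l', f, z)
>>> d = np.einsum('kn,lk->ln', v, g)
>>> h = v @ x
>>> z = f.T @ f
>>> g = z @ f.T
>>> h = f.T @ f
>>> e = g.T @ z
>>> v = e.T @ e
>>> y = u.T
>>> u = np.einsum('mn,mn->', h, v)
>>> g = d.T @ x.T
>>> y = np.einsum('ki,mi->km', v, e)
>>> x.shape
(5, 7)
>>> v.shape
(23, 23)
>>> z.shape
(23, 23)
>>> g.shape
(5, 5)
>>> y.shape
(23, 2)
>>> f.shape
(2, 23)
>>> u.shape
()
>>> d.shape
(7, 5)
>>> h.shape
(23, 23)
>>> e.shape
(2, 23)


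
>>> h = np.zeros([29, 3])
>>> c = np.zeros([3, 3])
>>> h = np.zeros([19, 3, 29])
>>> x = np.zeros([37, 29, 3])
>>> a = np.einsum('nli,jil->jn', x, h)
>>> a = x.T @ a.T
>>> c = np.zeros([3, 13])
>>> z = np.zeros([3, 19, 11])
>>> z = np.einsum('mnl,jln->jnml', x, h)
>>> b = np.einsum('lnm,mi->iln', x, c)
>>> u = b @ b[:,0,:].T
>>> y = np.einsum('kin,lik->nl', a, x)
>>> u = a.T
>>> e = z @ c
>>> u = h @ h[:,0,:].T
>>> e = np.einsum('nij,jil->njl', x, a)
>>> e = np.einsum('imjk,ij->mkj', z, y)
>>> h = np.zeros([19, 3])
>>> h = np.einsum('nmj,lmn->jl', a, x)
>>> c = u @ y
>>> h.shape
(19, 37)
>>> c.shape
(19, 3, 37)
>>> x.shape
(37, 29, 3)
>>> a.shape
(3, 29, 19)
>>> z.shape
(19, 29, 37, 3)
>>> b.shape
(13, 37, 29)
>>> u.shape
(19, 3, 19)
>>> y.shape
(19, 37)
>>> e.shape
(29, 3, 37)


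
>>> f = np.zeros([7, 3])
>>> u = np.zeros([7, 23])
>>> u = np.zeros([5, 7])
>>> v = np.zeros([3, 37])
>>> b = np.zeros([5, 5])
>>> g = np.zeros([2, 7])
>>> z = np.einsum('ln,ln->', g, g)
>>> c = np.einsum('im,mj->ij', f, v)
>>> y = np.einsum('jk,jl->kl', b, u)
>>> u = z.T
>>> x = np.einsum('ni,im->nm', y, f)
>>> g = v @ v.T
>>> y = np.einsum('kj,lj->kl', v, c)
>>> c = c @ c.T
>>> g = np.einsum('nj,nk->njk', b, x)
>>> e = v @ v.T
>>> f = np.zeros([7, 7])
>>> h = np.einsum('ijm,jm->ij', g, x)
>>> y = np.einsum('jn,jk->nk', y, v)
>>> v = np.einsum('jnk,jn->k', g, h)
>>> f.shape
(7, 7)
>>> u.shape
()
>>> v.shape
(3,)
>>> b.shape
(5, 5)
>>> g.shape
(5, 5, 3)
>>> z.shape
()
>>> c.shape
(7, 7)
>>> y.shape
(7, 37)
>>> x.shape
(5, 3)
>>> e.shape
(3, 3)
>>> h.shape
(5, 5)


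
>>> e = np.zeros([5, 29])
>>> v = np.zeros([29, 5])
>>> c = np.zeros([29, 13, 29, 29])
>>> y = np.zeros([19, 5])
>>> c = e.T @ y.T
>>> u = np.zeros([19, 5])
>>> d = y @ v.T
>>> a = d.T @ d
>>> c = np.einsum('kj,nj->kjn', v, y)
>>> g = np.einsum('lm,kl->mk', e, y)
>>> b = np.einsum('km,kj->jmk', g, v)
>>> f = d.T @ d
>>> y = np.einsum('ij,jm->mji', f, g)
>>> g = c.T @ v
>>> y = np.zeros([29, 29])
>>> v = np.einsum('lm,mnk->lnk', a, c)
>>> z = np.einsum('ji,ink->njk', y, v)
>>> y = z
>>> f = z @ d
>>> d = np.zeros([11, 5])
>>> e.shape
(5, 29)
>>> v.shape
(29, 5, 19)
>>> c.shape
(29, 5, 19)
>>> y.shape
(5, 29, 19)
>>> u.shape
(19, 5)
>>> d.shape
(11, 5)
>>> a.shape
(29, 29)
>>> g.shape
(19, 5, 5)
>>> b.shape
(5, 19, 29)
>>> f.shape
(5, 29, 29)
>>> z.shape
(5, 29, 19)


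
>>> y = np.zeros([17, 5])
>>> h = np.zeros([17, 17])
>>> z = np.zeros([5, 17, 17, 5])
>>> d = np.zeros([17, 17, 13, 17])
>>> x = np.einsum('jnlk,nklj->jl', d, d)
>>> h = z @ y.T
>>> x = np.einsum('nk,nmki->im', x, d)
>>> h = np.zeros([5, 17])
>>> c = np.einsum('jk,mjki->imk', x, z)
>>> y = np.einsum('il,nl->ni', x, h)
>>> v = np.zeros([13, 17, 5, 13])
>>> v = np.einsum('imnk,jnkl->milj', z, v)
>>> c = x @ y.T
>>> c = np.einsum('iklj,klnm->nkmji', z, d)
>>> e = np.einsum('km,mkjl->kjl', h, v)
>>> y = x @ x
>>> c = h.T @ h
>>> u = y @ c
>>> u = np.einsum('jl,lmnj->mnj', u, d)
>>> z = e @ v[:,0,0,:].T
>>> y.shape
(17, 17)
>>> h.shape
(5, 17)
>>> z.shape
(5, 13, 17)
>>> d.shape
(17, 17, 13, 17)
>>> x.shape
(17, 17)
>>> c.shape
(17, 17)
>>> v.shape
(17, 5, 13, 13)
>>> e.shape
(5, 13, 13)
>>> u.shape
(17, 13, 17)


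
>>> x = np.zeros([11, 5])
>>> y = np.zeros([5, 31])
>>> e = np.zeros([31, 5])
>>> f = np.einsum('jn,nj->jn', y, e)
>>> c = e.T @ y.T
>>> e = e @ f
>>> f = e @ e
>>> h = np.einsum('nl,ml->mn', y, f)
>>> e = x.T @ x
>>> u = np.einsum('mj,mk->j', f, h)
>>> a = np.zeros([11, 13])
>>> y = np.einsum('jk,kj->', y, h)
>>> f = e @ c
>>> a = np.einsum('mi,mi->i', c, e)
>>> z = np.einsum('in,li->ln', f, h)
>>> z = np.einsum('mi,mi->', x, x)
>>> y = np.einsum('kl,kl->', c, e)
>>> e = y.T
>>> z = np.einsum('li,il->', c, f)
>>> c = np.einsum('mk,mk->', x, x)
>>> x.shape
(11, 5)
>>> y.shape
()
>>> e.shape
()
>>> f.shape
(5, 5)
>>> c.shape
()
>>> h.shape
(31, 5)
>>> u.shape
(31,)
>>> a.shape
(5,)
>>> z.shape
()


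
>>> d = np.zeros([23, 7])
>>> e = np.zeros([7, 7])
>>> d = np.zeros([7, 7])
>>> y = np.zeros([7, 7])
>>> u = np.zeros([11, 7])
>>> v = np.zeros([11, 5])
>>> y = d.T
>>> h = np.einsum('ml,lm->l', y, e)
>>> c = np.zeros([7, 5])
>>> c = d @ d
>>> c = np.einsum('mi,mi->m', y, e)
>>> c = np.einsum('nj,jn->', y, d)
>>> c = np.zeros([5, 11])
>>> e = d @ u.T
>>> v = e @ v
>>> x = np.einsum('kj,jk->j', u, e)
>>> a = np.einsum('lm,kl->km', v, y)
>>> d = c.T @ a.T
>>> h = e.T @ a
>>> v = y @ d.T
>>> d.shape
(11, 7)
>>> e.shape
(7, 11)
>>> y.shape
(7, 7)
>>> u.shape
(11, 7)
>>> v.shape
(7, 11)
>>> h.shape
(11, 5)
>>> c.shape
(5, 11)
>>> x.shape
(7,)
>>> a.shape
(7, 5)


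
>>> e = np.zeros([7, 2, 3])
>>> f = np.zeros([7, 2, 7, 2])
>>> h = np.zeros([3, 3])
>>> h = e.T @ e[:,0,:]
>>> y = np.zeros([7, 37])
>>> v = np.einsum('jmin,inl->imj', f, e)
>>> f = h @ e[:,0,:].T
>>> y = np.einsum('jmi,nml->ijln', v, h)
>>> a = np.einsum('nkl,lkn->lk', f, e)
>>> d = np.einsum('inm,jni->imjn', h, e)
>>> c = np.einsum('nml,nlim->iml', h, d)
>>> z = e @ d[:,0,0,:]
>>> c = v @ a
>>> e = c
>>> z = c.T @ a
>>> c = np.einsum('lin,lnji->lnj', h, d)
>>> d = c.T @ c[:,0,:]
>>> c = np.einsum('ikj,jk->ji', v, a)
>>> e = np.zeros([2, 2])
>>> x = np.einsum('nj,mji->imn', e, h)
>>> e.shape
(2, 2)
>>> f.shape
(3, 2, 7)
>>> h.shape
(3, 2, 3)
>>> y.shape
(7, 7, 3, 3)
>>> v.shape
(7, 2, 7)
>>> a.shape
(7, 2)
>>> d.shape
(7, 3, 7)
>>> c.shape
(7, 7)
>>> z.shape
(2, 2, 2)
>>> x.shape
(3, 3, 2)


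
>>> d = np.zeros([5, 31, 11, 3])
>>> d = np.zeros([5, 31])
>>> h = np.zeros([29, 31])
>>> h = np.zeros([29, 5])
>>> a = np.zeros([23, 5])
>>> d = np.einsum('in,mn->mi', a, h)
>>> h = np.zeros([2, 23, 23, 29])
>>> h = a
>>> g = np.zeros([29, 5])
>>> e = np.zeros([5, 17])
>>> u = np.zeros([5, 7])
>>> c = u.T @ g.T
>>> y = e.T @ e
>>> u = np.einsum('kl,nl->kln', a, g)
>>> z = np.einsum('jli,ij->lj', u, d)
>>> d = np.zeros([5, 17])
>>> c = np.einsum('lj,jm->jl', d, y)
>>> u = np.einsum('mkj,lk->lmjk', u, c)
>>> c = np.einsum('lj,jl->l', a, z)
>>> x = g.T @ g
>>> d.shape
(5, 17)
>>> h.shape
(23, 5)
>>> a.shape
(23, 5)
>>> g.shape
(29, 5)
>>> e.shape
(5, 17)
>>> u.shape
(17, 23, 29, 5)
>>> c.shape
(23,)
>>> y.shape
(17, 17)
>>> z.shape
(5, 23)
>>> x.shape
(5, 5)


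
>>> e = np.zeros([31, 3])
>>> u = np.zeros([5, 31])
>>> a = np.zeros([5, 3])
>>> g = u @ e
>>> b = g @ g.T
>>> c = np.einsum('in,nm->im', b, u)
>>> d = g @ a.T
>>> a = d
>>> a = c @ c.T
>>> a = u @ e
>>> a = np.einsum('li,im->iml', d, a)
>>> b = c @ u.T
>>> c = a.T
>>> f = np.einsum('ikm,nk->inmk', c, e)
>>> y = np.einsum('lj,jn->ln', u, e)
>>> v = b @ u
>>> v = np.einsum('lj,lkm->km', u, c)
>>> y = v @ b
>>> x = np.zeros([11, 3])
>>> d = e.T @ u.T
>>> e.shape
(31, 3)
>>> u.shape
(5, 31)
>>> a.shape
(5, 3, 5)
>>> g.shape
(5, 3)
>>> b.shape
(5, 5)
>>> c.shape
(5, 3, 5)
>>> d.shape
(3, 5)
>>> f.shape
(5, 31, 5, 3)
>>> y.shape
(3, 5)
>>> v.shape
(3, 5)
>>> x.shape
(11, 3)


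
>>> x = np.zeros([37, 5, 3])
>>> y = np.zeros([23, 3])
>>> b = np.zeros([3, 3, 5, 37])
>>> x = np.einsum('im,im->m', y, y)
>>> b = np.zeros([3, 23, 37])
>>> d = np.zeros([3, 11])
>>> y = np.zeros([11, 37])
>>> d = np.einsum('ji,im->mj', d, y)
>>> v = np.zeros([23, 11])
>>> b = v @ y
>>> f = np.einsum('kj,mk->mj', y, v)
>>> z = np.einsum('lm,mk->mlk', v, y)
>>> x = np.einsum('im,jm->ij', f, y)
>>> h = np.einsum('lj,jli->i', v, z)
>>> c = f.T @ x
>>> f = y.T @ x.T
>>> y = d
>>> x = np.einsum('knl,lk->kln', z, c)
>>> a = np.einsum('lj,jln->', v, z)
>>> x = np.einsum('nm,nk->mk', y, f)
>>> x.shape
(3, 23)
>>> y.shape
(37, 3)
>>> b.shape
(23, 37)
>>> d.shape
(37, 3)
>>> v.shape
(23, 11)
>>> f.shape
(37, 23)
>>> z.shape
(11, 23, 37)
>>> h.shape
(37,)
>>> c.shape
(37, 11)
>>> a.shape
()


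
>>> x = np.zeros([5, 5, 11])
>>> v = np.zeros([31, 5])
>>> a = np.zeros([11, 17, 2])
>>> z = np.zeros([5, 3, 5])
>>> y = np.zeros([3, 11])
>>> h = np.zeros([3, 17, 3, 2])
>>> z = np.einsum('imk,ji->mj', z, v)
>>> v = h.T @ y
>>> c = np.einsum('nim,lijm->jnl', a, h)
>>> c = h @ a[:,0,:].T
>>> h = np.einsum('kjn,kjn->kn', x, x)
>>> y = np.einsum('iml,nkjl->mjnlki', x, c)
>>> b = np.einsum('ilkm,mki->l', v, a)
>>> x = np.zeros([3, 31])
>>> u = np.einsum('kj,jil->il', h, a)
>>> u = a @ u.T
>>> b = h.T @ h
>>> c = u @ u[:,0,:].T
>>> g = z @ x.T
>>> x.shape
(3, 31)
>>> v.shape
(2, 3, 17, 11)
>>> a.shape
(11, 17, 2)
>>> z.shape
(3, 31)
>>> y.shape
(5, 3, 3, 11, 17, 5)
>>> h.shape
(5, 11)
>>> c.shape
(11, 17, 11)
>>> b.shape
(11, 11)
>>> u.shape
(11, 17, 17)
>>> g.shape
(3, 3)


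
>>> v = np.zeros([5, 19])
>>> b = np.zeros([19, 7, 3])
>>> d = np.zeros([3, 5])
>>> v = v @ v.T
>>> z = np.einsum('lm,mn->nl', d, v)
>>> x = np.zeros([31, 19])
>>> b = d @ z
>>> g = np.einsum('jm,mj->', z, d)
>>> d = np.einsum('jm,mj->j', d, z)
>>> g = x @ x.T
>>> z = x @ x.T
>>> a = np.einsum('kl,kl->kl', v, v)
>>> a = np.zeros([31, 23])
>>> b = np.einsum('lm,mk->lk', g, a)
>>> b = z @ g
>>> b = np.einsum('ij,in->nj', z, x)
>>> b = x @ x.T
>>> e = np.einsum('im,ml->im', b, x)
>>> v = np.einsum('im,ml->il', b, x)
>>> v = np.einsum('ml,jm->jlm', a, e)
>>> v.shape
(31, 23, 31)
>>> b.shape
(31, 31)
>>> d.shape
(3,)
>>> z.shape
(31, 31)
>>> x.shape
(31, 19)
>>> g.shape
(31, 31)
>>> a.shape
(31, 23)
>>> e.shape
(31, 31)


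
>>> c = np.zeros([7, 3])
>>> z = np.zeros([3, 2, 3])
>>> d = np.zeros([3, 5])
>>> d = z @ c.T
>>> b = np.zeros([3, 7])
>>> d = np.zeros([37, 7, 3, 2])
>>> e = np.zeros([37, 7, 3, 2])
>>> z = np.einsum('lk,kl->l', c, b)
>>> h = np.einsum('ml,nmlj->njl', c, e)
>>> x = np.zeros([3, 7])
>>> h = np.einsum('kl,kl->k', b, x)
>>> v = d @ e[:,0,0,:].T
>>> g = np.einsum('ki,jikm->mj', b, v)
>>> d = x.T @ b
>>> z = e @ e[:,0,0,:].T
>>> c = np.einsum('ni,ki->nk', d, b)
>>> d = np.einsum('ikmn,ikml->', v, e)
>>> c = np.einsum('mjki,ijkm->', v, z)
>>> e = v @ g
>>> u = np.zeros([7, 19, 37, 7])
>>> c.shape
()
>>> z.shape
(37, 7, 3, 37)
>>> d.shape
()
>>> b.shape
(3, 7)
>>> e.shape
(37, 7, 3, 37)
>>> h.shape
(3,)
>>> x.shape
(3, 7)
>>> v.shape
(37, 7, 3, 37)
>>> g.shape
(37, 37)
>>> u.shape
(7, 19, 37, 7)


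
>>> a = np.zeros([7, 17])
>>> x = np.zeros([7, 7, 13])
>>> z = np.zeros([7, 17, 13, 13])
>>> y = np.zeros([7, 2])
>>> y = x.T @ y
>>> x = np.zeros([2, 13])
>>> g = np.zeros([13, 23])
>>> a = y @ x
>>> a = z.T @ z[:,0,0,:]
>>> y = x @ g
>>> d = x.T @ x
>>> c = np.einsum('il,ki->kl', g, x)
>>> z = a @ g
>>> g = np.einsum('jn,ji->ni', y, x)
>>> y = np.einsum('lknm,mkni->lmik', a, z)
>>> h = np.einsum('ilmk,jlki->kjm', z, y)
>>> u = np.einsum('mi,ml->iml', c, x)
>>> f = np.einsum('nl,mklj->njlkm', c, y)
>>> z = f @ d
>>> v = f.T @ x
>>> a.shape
(13, 13, 17, 13)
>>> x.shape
(2, 13)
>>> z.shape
(2, 13, 23, 13, 13)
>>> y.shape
(13, 13, 23, 13)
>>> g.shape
(23, 13)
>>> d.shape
(13, 13)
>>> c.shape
(2, 23)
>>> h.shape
(23, 13, 17)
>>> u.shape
(23, 2, 13)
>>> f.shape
(2, 13, 23, 13, 13)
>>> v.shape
(13, 13, 23, 13, 13)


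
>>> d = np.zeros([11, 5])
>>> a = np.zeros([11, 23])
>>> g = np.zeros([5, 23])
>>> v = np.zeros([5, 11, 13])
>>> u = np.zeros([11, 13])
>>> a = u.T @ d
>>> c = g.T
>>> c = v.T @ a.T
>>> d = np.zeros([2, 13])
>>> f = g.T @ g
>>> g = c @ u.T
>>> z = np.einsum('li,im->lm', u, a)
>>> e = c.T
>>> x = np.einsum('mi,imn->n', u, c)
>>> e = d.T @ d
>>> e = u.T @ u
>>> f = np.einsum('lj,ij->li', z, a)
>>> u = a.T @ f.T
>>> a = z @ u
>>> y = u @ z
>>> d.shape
(2, 13)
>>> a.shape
(11, 11)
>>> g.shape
(13, 11, 11)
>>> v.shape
(5, 11, 13)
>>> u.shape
(5, 11)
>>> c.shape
(13, 11, 13)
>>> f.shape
(11, 13)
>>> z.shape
(11, 5)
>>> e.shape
(13, 13)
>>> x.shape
(13,)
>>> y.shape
(5, 5)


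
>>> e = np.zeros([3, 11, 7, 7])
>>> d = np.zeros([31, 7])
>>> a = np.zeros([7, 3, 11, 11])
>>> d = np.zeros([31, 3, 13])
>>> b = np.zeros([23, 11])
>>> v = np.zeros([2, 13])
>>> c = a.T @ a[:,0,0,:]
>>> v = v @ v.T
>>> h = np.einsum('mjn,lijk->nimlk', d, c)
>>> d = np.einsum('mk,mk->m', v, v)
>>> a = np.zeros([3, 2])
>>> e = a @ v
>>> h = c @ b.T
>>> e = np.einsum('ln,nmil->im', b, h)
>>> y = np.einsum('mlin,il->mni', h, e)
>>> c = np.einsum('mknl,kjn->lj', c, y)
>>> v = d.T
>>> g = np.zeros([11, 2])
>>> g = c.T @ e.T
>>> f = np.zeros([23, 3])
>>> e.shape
(3, 11)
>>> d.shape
(2,)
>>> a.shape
(3, 2)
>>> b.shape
(23, 11)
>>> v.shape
(2,)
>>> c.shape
(11, 23)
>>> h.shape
(11, 11, 3, 23)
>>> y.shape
(11, 23, 3)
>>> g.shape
(23, 3)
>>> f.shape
(23, 3)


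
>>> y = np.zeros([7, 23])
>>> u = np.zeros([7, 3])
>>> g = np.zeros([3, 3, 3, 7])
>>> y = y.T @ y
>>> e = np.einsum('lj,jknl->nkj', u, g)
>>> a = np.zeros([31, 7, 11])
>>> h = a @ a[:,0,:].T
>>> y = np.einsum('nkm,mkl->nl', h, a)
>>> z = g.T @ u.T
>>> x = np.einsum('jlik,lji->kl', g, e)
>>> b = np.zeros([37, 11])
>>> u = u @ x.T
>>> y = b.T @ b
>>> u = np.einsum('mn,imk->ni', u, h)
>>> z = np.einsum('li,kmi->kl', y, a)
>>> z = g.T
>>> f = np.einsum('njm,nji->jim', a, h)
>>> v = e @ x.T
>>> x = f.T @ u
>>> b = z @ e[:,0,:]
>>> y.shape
(11, 11)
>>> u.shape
(7, 31)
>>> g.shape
(3, 3, 3, 7)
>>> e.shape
(3, 3, 3)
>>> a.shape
(31, 7, 11)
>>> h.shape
(31, 7, 31)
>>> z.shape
(7, 3, 3, 3)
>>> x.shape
(11, 31, 31)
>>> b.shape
(7, 3, 3, 3)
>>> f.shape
(7, 31, 11)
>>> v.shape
(3, 3, 7)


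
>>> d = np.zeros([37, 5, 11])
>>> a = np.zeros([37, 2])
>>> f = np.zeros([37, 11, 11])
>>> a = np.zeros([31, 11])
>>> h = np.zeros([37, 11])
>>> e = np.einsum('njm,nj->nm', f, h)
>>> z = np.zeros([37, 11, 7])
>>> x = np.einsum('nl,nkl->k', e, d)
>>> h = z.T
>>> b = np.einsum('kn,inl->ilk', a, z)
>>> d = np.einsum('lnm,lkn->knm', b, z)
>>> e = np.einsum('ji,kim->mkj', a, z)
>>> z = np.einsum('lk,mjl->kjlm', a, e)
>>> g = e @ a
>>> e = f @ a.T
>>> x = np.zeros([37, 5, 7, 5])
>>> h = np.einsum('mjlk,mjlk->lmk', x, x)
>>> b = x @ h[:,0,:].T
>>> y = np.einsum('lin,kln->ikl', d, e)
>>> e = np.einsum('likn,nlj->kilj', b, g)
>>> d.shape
(11, 7, 31)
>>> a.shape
(31, 11)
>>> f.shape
(37, 11, 11)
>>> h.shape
(7, 37, 5)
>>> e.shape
(7, 5, 37, 11)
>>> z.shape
(11, 37, 31, 7)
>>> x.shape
(37, 5, 7, 5)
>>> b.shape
(37, 5, 7, 7)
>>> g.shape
(7, 37, 11)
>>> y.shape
(7, 37, 11)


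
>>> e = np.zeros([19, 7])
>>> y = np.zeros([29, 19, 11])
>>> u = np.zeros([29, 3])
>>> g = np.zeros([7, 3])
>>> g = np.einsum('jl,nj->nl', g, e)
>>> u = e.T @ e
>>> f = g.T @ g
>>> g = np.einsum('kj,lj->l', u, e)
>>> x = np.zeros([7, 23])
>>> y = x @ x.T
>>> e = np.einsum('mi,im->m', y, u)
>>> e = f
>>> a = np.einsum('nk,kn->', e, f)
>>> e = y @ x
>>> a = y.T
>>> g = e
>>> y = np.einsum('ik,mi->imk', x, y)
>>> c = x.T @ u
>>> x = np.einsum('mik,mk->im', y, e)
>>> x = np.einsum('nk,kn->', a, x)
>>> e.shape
(7, 23)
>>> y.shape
(7, 7, 23)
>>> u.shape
(7, 7)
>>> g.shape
(7, 23)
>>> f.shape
(3, 3)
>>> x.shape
()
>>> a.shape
(7, 7)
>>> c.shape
(23, 7)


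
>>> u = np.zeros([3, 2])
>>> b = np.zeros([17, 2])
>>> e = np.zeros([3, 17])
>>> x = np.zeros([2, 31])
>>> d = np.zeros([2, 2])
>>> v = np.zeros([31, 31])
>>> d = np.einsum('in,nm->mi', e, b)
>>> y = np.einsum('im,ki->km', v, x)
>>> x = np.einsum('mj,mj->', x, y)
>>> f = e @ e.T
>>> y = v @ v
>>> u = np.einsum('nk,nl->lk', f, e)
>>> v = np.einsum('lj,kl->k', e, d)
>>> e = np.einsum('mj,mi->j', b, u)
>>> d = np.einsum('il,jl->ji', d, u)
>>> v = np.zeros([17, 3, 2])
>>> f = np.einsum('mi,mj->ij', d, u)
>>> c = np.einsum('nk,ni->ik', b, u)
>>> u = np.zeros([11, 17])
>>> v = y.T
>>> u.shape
(11, 17)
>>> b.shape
(17, 2)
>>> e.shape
(2,)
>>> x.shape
()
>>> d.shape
(17, 2)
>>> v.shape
(31, 31)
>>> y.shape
(31, 31)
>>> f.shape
(2, 3)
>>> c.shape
(3, 2)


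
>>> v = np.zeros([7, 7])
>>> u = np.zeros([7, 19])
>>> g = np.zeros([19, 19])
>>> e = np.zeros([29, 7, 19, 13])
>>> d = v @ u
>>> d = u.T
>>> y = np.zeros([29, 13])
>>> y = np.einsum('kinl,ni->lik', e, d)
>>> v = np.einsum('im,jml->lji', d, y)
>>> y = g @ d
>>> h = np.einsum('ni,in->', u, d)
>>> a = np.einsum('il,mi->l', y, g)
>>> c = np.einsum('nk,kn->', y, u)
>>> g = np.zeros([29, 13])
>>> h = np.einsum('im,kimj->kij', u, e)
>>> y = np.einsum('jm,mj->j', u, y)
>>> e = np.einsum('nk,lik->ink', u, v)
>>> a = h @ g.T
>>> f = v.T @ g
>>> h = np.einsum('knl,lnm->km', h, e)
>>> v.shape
(29, 13, 19)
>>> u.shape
(7, 19)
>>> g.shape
(29, 13)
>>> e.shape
(13, 7, 19)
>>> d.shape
(19, 7)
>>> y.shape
(7,)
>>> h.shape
(29, 19)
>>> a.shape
(29, 7, 29)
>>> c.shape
()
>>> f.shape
(19, 13, 13)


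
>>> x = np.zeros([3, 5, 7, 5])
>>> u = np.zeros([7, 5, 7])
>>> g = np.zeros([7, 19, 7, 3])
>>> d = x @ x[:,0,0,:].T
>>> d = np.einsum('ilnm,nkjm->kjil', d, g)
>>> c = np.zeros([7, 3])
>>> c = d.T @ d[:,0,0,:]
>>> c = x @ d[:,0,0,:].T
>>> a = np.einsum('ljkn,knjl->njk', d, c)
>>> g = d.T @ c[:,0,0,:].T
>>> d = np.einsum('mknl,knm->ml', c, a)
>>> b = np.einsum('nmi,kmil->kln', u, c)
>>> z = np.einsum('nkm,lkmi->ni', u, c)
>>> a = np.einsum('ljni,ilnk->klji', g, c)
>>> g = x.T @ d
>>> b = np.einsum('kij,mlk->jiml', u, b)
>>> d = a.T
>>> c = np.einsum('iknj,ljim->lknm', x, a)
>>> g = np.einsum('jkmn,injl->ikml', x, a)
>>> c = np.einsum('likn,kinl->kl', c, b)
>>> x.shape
(3, 5, 7, 5)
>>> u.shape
(7, 5, 7)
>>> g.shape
(19, 5, 7, 3)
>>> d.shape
(3, 3, 5, 19)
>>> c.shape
(7, 19)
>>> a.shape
(19, 5, 3, 3)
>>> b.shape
(7, 5, 3, 19)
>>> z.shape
(7, 19)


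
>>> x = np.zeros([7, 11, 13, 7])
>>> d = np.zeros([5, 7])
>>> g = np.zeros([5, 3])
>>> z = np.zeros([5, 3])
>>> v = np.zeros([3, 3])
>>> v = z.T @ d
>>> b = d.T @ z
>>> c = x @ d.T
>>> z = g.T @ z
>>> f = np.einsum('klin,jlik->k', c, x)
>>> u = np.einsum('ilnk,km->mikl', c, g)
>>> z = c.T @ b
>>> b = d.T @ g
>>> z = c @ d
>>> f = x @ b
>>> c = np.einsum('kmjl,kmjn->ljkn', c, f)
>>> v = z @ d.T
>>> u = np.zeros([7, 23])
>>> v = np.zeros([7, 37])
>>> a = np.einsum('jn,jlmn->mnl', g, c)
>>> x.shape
(7, 11, 13, 7)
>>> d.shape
(5, 7)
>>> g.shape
(5, 3)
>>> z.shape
(7, 11, 13, 7)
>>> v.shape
(7, 37)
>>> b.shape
(7, 3)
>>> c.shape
(5, 13, 7, 3)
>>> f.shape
(7, 11, 13, 3)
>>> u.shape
(7, 23)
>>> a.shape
(7, 3, 13)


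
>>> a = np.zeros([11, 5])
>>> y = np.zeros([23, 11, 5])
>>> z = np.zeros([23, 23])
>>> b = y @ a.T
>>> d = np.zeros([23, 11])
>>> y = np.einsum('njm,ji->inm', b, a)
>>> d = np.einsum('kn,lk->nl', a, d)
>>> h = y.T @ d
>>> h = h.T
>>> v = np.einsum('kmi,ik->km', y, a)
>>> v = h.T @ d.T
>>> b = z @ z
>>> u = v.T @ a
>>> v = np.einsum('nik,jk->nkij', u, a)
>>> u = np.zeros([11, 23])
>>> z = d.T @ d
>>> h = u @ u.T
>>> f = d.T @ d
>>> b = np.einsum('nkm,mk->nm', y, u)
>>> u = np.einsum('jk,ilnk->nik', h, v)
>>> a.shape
(11, 5)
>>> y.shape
(5, 23, 11)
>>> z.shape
(23, 23)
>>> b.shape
(5, 11)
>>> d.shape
(5, 23)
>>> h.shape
(11, 11)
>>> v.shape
(5, 5, 23, 11)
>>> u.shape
(23, 5, 11)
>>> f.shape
(23, 23)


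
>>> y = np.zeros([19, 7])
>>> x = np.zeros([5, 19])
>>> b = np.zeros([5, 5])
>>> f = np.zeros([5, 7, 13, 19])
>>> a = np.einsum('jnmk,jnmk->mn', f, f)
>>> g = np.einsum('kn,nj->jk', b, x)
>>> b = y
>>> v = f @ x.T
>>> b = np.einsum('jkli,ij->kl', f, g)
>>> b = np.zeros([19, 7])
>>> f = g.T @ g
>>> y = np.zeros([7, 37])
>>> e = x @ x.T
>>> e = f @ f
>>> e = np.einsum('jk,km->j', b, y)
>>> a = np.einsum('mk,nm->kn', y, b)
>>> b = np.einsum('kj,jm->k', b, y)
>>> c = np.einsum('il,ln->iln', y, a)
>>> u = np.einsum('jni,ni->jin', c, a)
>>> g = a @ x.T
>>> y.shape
(7, 37)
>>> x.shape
(5, 19)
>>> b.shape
(19,)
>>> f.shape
(5, 5)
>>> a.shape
(37, 19)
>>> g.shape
(37, 5)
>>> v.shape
(5, 7, 13, 5)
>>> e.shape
(19,)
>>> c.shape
(7, 37, 19)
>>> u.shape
(7, 19, 37)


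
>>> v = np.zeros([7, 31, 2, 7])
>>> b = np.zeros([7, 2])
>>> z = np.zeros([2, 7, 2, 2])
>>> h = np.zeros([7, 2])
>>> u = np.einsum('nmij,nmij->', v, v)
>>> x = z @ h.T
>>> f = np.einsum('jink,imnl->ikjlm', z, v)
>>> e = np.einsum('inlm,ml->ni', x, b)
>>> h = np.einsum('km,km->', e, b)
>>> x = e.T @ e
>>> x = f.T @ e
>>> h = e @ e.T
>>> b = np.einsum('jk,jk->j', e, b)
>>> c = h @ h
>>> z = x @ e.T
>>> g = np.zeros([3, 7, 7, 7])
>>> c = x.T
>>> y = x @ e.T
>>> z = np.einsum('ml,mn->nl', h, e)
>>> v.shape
(7, 31, 2, 7)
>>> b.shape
(7,)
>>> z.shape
(2, 7)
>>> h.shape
(7, 7)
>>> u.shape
()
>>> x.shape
(31, 7, 2, 2, 2)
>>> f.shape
(7, 2, 2, 7, 31)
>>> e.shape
(7, 2)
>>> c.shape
(2, 2, 2, 7, 31)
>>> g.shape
(3, 7, 7, 7)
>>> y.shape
(31, 7, 2, 2, 7)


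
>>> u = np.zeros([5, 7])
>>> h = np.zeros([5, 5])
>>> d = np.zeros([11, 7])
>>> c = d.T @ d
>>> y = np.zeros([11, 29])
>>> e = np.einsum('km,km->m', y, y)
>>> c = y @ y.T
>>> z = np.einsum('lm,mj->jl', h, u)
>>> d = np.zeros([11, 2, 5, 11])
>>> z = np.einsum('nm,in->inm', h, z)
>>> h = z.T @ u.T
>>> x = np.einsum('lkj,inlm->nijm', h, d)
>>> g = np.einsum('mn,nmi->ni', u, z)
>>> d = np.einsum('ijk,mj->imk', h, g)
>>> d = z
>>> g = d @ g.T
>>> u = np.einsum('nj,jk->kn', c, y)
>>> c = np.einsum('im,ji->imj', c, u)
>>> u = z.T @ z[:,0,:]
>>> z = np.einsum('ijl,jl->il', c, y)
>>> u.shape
(5, 5, 5)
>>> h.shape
(5, 5, 5)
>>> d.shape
(7, 5, 5)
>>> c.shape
(11, 11, 29)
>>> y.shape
(11, 29)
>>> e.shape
(29,)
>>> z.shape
(11, 29)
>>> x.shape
(2, 11, 5, 11)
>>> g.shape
(7, 5, 7)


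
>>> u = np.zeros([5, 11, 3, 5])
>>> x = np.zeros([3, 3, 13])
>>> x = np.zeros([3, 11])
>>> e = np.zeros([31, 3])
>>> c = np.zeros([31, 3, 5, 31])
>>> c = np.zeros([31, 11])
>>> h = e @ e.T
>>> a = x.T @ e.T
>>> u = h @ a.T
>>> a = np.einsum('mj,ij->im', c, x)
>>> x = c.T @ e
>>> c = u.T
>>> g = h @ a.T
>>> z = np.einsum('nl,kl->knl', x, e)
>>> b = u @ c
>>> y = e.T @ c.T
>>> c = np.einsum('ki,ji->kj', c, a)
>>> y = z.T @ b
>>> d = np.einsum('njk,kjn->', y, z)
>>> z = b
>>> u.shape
(31, 11)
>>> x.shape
(11, 3)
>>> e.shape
(31, 3)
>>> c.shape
(11, 3)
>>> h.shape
(31, 31)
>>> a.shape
(3, 31)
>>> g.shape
(31, 3)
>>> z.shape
(31, 31)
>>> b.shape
(31, 31)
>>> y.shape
(3, 11, 31)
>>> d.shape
()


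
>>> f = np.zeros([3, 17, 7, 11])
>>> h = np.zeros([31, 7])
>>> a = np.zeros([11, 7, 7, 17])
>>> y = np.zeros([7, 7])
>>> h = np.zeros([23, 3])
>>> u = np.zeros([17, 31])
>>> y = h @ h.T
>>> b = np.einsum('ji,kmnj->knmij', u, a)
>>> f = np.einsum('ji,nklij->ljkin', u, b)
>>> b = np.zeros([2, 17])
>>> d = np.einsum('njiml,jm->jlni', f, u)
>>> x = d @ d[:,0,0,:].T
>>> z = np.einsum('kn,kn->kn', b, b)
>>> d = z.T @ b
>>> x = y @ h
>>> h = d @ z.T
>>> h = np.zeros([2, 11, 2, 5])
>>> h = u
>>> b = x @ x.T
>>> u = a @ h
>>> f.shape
(7, 17, 7, 31, 11)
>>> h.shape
(17, 31)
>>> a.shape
(11, 7, 7, 17)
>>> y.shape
(23, 23)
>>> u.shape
(11, 7, 7, 31)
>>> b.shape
(23, 23)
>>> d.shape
(17, 17)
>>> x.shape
(23, 3)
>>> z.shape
(2, 17)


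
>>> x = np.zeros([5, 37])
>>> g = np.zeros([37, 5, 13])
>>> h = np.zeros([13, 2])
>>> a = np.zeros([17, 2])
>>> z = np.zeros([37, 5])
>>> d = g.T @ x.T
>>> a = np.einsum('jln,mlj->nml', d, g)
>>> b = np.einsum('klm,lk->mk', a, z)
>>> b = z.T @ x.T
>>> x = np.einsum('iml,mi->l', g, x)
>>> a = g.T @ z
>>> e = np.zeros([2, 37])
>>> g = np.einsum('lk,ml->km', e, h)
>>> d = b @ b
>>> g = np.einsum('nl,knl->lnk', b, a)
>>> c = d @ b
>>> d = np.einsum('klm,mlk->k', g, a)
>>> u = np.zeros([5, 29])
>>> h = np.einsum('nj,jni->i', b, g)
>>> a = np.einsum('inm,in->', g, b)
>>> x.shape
(13,)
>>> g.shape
(5, 5, 13)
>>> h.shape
(13,)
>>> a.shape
()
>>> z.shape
(37, 5)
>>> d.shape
(5,)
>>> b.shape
(5, 5)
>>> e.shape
(2, 37)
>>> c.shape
(5, 5)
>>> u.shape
(5, 29)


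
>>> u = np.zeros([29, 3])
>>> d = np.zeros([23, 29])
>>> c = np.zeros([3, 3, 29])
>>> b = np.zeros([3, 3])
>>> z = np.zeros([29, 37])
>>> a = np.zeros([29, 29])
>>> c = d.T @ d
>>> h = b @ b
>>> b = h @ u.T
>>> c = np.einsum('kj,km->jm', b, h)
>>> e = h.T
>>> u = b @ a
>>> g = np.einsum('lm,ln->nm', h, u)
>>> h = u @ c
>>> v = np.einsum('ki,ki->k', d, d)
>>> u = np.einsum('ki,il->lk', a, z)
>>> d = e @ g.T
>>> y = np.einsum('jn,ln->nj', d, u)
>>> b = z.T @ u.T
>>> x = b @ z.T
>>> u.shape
(37, 29)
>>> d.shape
(3, 29)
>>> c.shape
(29, 3)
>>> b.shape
(37, 37)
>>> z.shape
(29, 37)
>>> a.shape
(29, 29)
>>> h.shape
(3, 3)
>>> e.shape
(3, 3)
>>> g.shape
(29, 3)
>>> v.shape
(23,)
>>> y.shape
(29, 3)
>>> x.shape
(37, 29)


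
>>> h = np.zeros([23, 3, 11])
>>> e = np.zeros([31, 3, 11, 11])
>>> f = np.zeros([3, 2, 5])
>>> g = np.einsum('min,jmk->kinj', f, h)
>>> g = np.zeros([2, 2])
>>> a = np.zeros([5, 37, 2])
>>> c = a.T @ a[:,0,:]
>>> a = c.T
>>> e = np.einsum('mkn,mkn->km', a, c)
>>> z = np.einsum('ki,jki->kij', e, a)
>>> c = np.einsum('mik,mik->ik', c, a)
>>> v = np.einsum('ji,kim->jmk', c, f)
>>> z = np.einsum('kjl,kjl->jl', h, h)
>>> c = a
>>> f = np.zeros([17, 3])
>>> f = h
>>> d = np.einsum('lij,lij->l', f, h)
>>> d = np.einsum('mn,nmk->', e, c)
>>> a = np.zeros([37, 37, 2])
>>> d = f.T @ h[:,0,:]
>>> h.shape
(23, 3, 11)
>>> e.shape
(37, 2)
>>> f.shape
(23, 3, 11)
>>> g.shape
(2, 2)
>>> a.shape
(37, 37, 2)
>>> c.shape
(2, 37, 2)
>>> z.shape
(3, 11)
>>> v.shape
(37, 5, 3)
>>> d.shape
(11, 3, 11)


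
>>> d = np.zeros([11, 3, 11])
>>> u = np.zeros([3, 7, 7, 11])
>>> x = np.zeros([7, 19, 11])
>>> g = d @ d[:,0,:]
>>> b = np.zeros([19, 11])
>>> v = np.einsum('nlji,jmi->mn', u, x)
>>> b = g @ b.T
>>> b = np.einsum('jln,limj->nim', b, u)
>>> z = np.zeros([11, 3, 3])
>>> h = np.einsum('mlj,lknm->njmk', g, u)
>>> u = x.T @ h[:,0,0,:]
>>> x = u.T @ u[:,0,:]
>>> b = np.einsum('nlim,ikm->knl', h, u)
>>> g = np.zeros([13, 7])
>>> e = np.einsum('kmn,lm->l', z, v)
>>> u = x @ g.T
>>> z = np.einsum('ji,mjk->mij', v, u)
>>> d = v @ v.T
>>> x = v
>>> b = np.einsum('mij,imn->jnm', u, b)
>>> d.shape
(19, 19)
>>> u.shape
(7, 19, 13)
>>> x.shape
(19, 3)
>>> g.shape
(13, 7)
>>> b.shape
(13, 11, 7)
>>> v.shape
(19, 3)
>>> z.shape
(7, 3, 19)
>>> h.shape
(7, 11, 11, 7)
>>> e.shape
(19,)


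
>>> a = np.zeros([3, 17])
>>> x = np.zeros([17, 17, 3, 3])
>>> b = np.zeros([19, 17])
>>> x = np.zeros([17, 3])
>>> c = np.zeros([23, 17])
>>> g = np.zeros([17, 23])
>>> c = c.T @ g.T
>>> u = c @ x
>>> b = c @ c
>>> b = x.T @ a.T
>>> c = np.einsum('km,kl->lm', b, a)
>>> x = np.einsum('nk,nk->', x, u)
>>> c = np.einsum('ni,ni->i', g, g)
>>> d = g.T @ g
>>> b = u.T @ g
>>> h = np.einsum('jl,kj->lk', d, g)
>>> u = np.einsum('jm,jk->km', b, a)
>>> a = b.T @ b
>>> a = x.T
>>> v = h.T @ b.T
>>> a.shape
()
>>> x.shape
()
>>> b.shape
(3, 23)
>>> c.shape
(23,)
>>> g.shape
(17, 23)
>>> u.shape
(17, 23)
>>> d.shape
(23, 23)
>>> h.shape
(23, 17)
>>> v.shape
(17, 3)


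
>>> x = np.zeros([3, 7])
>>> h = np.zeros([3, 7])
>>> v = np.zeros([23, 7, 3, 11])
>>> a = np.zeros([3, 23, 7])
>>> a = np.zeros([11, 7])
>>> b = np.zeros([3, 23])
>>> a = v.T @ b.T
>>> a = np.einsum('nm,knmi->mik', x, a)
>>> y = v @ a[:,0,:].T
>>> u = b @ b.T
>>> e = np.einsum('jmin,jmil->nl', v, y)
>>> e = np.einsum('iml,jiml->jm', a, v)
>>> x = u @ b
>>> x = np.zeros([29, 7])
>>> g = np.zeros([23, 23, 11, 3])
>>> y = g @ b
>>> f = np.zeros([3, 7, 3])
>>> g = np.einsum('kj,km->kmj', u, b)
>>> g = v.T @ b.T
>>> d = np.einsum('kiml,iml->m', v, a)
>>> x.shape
(29, 7)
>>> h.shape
(3, 7)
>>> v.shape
(23, 7, 3, 11)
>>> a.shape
(7, 3, 11)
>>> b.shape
(3, 23)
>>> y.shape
(23, 23, 11, 23)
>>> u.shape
(3, 3)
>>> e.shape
(23, 3)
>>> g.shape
(11, 3, 7, 3)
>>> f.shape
(3, 7, 3)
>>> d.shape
(3,)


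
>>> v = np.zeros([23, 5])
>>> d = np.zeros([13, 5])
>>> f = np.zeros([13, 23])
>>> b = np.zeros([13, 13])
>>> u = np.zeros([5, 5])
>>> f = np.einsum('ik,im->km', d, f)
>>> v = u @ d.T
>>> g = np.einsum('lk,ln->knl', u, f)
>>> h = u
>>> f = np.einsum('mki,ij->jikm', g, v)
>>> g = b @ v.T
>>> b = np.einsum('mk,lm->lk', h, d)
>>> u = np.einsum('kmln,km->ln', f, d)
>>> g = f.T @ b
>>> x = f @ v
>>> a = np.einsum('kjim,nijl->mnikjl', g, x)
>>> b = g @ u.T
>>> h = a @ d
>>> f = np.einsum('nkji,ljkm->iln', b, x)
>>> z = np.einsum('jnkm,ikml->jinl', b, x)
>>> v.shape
(5, 13)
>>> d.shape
(13, 5)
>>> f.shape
(23, 13, 5)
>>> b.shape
(5, 23, 5, 23)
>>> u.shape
(23, 5)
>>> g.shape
(5, 23, 5, 5)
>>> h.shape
(5, 13, 5, 5, 23, 5)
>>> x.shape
(13, 5, 23, 13)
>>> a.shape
(5, 13, 5, 5, 23, 13)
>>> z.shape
(5, 13, 23, 13)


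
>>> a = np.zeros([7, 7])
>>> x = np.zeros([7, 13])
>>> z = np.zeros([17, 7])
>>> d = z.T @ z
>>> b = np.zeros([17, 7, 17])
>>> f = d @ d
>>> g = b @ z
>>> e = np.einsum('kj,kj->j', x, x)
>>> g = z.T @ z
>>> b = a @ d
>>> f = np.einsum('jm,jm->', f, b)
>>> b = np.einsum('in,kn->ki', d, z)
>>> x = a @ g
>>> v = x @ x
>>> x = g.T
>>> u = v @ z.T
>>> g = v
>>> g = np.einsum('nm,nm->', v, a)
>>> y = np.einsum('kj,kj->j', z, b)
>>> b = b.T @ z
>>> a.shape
(7, 7)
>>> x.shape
(7, 7)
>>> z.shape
(17, 7)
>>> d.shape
(7, 7)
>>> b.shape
(7, 7)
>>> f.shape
()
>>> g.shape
()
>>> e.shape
(13,)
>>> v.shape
(7, 7)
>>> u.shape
(7, 17)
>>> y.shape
(7,)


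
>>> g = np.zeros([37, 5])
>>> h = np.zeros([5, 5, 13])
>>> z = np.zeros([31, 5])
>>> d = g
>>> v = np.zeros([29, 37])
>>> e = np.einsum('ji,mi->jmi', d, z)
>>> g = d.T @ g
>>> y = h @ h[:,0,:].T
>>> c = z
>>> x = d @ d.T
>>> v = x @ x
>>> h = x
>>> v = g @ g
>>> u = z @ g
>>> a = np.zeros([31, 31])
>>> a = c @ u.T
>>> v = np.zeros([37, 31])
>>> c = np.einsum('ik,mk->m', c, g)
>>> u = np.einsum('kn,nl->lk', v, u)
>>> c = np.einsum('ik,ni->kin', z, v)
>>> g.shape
(5, 5)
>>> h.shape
(37, 37)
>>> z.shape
(31, 5)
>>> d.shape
(37, 5)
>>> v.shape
(37, 31)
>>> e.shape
(37, 31, 5)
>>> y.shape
(5, 5, 5)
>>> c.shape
(5, 31, 37)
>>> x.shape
(37, 37)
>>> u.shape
(5, 37)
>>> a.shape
(31, 31)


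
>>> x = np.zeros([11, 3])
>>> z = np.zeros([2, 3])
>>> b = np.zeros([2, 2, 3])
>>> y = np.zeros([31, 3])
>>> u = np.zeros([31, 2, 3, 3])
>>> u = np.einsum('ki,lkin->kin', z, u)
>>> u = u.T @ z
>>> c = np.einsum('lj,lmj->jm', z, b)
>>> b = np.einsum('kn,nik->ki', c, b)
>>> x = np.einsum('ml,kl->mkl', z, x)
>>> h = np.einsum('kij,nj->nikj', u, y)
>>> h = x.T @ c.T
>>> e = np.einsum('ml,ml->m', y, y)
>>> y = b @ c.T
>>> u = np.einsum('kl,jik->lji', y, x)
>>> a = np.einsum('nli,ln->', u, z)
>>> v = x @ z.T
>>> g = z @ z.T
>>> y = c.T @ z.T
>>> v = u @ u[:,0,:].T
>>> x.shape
(2, 11, 3)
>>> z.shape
(2, 3)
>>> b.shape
(3, 2)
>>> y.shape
(2, 2)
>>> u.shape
(3, 2, 11)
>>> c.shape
(3, 2)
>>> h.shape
(3, 11, 3)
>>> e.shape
(31,)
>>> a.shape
()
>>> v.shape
(3, 2, 3)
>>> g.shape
(2, 2)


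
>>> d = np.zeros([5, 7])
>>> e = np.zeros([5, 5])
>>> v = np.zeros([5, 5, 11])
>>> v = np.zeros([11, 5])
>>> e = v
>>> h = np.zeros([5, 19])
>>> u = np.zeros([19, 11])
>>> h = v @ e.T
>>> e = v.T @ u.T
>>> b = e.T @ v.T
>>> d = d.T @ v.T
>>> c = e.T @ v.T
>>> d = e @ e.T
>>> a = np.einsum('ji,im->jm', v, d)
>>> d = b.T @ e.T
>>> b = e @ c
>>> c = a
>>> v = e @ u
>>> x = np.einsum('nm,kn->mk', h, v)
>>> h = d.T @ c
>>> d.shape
(11, 5)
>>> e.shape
(5, 19)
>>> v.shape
(5, 11)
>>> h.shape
(5, 5)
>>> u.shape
(19, 11)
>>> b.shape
(5, 11)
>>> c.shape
(11, 5)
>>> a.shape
(11, 5)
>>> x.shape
(11, 5)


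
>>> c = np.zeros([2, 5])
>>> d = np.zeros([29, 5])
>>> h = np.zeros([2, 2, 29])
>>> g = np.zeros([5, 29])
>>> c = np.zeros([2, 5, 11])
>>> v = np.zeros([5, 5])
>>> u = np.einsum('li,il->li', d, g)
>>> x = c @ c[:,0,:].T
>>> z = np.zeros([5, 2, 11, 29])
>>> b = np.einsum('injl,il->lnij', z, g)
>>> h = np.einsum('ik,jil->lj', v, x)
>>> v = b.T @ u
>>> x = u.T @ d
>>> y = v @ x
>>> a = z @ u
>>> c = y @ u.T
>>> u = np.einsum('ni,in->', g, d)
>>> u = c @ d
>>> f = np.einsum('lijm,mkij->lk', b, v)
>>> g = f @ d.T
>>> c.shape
(11, 5, 2, 29)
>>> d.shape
(29, 5)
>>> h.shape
(2, 2)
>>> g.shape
(29, 29)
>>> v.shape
(11, 5, 2, 5)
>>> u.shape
(11, 5, 2, 5)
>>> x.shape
(5, 5)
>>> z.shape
(5, 2, 11, 29)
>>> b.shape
(29, 2, 5, 11)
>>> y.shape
(11, 5, 2, 5)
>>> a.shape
(5, 2, 11, 5)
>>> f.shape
(29, 5)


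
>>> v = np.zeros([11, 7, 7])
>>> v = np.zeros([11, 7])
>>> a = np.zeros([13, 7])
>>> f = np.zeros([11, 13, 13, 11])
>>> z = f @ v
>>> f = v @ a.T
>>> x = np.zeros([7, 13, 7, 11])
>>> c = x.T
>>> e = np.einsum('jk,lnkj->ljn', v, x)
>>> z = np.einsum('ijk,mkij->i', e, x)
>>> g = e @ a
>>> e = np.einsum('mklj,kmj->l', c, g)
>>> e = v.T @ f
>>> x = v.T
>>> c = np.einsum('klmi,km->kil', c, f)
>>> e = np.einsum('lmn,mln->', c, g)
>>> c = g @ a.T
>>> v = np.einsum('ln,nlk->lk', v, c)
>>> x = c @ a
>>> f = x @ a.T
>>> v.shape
(11, 13)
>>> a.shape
(13, 7)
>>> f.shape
(7, 11, 13)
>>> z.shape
(7,)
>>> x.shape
(7, 11, 7)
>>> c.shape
(7, 11, 13)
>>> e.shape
()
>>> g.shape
(7, 11, 7)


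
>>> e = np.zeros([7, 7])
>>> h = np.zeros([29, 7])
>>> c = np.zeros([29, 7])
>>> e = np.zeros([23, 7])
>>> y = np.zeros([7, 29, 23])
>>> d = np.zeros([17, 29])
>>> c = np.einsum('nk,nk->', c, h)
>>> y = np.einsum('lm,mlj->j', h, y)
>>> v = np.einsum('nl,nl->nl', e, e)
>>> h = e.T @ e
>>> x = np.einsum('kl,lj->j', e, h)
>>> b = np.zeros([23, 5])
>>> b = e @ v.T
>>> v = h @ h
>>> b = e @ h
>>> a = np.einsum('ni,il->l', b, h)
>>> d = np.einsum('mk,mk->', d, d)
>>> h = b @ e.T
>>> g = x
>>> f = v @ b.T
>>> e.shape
(23, 7)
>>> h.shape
(23, 23)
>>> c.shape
()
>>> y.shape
(23,)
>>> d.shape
()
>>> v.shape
(7, 7)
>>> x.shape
(7,)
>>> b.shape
(23, 7)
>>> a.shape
(7,)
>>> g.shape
(7,)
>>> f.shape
(7, 23)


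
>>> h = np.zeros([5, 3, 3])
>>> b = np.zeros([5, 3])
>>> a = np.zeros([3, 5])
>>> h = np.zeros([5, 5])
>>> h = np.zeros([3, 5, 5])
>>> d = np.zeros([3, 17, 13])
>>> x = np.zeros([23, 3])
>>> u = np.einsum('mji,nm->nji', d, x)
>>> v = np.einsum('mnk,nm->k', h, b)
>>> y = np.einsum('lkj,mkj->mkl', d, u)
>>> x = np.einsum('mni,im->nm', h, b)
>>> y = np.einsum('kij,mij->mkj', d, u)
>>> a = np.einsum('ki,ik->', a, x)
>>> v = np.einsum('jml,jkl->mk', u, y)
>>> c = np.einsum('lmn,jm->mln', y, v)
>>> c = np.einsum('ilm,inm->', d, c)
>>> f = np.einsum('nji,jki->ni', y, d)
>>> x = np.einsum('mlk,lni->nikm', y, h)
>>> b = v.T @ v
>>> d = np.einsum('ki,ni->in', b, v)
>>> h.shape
(3, 5, 5)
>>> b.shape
(3, 3)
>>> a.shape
()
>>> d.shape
(3, 17)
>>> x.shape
(5, 5, 13, 23)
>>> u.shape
(23, 17, 13)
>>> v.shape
(17, 3)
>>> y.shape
(23, 3, 13)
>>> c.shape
()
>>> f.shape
(23, 13)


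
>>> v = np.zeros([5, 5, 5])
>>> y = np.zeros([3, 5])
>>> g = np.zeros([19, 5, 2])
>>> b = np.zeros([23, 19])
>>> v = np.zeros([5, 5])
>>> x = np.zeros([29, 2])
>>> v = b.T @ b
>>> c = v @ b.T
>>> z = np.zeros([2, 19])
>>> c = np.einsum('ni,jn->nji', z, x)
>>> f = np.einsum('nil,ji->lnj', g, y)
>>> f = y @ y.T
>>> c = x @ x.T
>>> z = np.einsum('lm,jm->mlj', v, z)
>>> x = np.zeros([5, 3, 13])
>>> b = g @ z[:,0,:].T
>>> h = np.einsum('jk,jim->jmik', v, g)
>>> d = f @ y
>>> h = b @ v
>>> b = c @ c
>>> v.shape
(19, 19)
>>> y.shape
(3, 5)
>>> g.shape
(19, 5, 2)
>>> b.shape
(29, 29)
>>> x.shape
(5, 3, 13)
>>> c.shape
(29, 29)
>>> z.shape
(19, 19, 2)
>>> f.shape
(3, 3)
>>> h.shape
(19, 5, 19)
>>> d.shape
(3, 5)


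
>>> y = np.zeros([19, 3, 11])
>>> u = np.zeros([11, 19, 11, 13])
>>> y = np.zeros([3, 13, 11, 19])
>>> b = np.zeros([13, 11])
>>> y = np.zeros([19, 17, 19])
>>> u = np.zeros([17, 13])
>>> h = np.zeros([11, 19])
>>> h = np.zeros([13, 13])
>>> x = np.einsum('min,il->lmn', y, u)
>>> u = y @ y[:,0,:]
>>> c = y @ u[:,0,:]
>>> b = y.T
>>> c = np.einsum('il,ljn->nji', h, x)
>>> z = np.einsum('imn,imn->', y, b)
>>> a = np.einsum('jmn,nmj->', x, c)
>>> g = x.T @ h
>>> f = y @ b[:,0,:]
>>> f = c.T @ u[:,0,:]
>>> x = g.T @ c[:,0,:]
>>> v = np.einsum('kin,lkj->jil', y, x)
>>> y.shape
(19, 17, 19)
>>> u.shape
(19, 17, 19)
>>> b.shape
(19, 17, 19)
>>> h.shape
(13, 13)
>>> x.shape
(13, 19, 13)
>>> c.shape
(19, 19, 13)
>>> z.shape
()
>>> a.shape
()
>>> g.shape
(19, 19, 13)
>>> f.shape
(13, 19, 19)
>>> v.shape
(13, 17, 13)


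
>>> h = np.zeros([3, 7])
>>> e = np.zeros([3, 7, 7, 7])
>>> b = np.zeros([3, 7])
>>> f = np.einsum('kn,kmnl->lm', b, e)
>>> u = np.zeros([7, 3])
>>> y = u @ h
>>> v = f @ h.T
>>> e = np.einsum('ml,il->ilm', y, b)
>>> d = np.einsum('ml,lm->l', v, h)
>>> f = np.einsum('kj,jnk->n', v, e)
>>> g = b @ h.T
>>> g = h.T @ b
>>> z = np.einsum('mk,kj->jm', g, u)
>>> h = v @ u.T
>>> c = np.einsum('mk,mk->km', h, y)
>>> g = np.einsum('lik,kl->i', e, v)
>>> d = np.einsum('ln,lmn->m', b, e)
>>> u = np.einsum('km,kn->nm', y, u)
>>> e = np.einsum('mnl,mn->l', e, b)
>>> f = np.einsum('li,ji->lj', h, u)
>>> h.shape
(7, 7)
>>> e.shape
(7,)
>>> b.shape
(3, 7)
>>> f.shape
(7, 3)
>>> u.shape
(3, 7)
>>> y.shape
(7, 7)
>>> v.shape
(7, 3)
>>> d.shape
(7,)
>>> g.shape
(7,)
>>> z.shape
(3, 7)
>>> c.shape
(7, 7)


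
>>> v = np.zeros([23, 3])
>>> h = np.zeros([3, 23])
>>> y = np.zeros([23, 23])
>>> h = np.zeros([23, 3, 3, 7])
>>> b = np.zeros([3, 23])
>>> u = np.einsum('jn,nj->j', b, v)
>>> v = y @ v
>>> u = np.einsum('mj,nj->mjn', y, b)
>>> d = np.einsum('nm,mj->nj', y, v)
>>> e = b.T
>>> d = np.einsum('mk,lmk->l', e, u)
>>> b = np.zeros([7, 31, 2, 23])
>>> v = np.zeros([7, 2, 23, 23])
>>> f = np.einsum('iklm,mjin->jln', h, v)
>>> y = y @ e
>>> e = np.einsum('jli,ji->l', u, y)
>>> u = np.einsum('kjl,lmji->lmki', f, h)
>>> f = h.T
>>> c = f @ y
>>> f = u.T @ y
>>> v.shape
(7, 2, 23, 23)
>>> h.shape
(23, 3, 3, 7)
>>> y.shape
(23, 3)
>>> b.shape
(7, 31, 2, 23)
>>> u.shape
(23, 3, 2, 7)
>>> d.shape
(23,)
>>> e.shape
(23,)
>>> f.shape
(7, 2, 3, 3)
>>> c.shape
(7, 3, 3, 3)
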